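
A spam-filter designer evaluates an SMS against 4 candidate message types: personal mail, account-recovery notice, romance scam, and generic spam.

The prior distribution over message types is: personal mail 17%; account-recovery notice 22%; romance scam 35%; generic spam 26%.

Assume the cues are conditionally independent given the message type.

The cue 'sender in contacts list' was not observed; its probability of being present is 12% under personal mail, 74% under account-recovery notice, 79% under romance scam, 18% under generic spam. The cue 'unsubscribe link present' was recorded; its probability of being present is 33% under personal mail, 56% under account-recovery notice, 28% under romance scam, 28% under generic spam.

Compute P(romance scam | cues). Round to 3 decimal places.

0.127

For each hypothesis, the unnormalized posterior weight is prior × product of the cue likelihoods (using 1 − P(present | H) for each absent cue):
  personal mail: 0.17 × (1 − 0.12) × 0.33 = 0.049368
  account-recovery notice: 0.22 × (1 − 0.74) × 0.56 = 0.032032
  romance scam: 0.35 × (1 − 0.79) × 0.28 = 0.02058
  generic spam: 0.26 × (1 − 0.18) × 0.28 = 0.059696
Marginal likelihood of the evidence = 0.16168.
P(romance scam | evidence) = 0.02058 / 0.16168 ≈ 0.127.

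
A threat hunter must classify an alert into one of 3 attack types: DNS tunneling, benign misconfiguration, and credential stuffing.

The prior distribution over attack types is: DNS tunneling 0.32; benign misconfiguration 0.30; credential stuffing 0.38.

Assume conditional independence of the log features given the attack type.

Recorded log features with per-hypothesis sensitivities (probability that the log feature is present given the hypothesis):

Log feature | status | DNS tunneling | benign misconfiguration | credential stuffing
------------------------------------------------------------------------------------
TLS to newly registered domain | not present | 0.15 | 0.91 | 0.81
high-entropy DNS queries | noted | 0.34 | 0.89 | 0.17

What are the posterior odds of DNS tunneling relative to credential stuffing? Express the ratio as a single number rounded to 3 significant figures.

Posterior odds equal prior odds times the likelihood ratio; only the two competing hypotheses matter (using 1 − P(present | H) for each absent log feature).
  DNS tunneling: 0.32 × (1 − 0.15) × 0.34 = 0.09248
  credential stuffing: 0.38 × (1 − 0.81) × 0.17 = 0.012274
Posterior odds = 0.09248 / 0.012274 ≈ 7.53.

7.53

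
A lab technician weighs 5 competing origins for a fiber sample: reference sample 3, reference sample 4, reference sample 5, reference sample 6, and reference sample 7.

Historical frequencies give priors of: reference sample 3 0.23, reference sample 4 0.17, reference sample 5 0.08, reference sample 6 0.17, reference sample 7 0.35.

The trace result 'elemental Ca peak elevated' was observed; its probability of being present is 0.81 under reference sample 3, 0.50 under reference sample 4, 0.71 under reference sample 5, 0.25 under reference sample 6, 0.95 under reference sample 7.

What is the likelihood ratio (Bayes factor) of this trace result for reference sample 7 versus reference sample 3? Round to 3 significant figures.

1.17

The Bayes factor is the ratio of the two likelihoods.
  reference sample 7: 0.95
  reference sample 3: 0.81
Bayes factor = 0.95 / 0.81 ≈ 1.17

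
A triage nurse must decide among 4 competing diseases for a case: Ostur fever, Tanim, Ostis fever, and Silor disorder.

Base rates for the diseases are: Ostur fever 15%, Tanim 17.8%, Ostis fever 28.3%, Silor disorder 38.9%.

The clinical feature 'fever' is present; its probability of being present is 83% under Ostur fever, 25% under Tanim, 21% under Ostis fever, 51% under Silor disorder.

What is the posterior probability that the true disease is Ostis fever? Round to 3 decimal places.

Multiply each prior by the likelihood of the clinical feature:
  Ostur fever: 0.150 × 0.83 = 0.1245
  Tanim: 0.178 × 0.25 = 0.0445
  Ostis fever: 0.283 × 0.21 = 0.05943
  Silor disorder: 0.389 × 0.51 = 0.19839
The unnormalized weights sum to 0.42682.
P(Ostis fever | evidence) = 0.05943 / 0.42682 ≈ 0.139.

0.139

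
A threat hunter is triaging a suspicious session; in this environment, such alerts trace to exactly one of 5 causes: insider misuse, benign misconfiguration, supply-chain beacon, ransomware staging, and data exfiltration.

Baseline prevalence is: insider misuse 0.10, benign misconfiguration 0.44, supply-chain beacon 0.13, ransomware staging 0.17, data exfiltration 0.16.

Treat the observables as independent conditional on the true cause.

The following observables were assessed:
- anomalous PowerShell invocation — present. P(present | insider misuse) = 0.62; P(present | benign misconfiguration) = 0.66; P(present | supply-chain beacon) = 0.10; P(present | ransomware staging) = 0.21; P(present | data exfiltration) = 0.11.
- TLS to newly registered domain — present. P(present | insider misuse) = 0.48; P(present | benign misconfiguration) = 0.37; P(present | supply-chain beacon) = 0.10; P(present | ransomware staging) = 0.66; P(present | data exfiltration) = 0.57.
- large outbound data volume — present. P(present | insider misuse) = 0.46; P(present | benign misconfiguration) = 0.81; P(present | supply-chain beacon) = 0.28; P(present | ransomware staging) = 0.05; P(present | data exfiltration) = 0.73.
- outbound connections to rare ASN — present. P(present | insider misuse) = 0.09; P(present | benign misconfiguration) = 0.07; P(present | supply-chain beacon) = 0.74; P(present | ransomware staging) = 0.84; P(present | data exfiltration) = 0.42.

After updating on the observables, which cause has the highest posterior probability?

Multiply each prior by the joint likelihood of the observable pattern:
  insider misuse: 0.10 × 0.62 × 0.48 × 0.46 × 0.09 = 0.0012321
  benign misconfiguration: 0.44 × 0.66 × 0.37 × 0.81 × 0.07 = 0.0060923
  supply-chain beacon: 0.13 × 0.10 × 0.10 × 0.28 × 0.74 = 0.00026936
  ransomware staging: 0.17 × 0.21 × 0.66 × 0.05 × 0.84 = 0.0009896
  data exfiltration: 0.16 × 0.11 × 0.57 × 0.73 × 0.42 = 0.0030758
Marginal likelihood of the evidence = 0.011659.
P(insider misuse | evidence) ≈ 0.0012321 / 0.011659 ≈ 0.106
P(benign misconfiguration | evidence) ≈ 0.0060923 / 0.011659 ≈ 0.523
P(supply-chain beacon | evidence) ≈ 0.00026936 / 0.011659 ≈ 0.023
P(ransomware staging | evidence) ≈ 0.0009896 / 0.011659 ≈ 0.085
P(data exfiltration | evidence) ≈ 0.0030758 / 0.011659 ≈ 0.264
The largest is 0.523, so benign misconfiguration is most probable.

benign misconfiguration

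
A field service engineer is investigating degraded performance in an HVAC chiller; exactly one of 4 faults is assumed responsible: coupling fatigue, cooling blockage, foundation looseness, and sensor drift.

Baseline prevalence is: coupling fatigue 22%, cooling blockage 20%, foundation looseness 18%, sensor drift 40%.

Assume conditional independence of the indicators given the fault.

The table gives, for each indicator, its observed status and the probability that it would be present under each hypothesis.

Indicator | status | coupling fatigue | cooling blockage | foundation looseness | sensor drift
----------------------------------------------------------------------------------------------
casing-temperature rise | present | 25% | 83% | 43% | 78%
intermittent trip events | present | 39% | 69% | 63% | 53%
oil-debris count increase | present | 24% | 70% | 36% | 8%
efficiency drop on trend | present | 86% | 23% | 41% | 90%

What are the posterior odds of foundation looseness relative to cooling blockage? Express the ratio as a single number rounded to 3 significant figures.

0.390

Unnormalized posterior weight (prior times the indicator likelihoods) for each of the two hypotheses:
  foundation looseness: 0.18 × 0.43 × 0.63 × 0.36 × 0.41 = 0.0071973
  cooling blockage: 0.20 × 0.83 × 0.69 × 0.70 × 0.23 = 0.018441
Odds(foundation looseness : cooling blockage) = 0.0071973 / 0.018441 ≈ 0.390.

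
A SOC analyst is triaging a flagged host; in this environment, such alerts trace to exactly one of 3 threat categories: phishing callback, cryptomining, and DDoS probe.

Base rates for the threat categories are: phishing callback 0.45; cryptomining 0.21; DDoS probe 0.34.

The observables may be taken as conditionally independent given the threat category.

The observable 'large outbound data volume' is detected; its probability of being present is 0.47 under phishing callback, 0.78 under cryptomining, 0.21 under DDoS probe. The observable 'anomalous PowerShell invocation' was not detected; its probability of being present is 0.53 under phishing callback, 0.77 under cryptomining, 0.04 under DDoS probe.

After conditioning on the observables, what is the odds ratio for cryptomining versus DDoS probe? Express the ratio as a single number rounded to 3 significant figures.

0.550

Posterior odds equal prior odds times the likelihood ratio; only the two competing hypotheses matter (using 1 − P(present | H) for each absent observable).
  cryptomining: 0.21 × 0.78 × (1 − 0.77) = 0.037674
  DDoS probe: 0.34 × 0.21 × (1 − 0.04) = 0.068544
Odds(cryptomining : DDoS probe) = 0.037674 / 0.068544 ≈ 0.550.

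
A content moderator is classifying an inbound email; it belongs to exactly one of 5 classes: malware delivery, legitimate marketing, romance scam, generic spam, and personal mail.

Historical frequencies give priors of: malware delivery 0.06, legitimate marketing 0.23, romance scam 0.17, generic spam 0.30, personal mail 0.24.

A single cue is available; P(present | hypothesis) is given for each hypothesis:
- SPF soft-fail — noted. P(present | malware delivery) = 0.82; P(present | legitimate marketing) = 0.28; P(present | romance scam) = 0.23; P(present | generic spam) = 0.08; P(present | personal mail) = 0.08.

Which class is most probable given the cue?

Multiply each prior by the likelihood of the cue:
  malware delivery: 0.06 × 0.82 = 0.0492
  legitimate marketing: 0.23 × 0.28 = 0.0644
  romance scam: 0.17 × 0.23 = 0.0391
  generic spam: 0.30 × 0.08 = 0.024
  personal mail: 0.24 × 0.08 = 0.0192
The unnormalized weights sum to 0.1959.
P(malware delivery | evidence) ≈ 0.0492 / 0.1959 ≈ 0.251
P(legitimate marketing | evidence) ≈ 0.0644 / 0.1959 ≈ 0.329
P(romance scam | evidence) ≈ 0.0391 / 0.1959 ≈ 0.200
P(generic spam | evidence) ≈ 0.024 / 0.1959 ≈ 0.123
P(personal mail | evidence) ≈ 0.0192 / 0.1959 ≈ 0.098
The largest is 0.329, so legitimate marketing is most probable.

legitimate marketing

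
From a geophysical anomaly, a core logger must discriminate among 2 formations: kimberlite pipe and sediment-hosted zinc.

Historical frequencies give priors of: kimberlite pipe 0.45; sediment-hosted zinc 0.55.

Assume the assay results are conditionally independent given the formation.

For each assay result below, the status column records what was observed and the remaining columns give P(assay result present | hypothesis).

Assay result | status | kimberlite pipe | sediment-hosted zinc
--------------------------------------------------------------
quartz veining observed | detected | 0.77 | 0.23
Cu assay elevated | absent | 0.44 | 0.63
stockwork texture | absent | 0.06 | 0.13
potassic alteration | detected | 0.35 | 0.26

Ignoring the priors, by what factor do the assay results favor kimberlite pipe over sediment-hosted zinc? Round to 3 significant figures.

Take the product of per-assay result likelihoods under each hypothesis (using 1 − P(present | H) for each absent assay result), then divide.
  kimberlite pipe: 0.77 × (1 − 0.44) × (1 − 0.06) × 0.35 = 0.14186
  sediment-hosted zinc: 0.23 × (1 − 0.63) × (1 − 0.13) × 0.26 = 0.01925
Bayes factor = 0.14186 / 0.01925 ≈ 7.37

7.37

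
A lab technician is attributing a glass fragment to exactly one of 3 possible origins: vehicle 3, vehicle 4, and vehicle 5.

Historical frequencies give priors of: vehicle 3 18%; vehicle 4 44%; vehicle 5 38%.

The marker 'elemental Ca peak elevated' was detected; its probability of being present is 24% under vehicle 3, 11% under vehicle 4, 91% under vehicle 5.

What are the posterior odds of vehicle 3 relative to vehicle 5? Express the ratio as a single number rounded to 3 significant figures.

Unnormalized posterior weight (prior times the marker likelihood) for each of the two hypotheses:
  vehicle 3: 0.18 × 0.24 = 0.0432
  vehicle 5: 0.38 × 0.91 = 0.3458
Posterior odds = 0.0432 / 0.3458 ≈ 0.125.

0.125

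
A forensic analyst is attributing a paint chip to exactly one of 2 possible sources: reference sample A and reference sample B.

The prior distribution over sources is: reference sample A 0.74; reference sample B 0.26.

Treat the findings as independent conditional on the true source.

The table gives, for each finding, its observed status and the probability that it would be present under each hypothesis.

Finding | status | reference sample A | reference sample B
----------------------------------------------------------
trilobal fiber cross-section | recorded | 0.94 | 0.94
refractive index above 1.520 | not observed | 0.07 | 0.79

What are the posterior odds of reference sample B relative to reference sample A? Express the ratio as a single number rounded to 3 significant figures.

The normalizing constant cancels in an odds ratio, so compute prior × likelihood for the two hypotheses only (using 1 − P(present | H) for each absent finding):
  reference sample B: 0.26 × 0.94 × (1 − 0.79) = 0.051324
  reference sample A: 0.74 × 0.94 × (1 − 0.07) = 0.64691
Posterior odds = 0.051324 / 0.64691 ≈ 0.0793.

0.0793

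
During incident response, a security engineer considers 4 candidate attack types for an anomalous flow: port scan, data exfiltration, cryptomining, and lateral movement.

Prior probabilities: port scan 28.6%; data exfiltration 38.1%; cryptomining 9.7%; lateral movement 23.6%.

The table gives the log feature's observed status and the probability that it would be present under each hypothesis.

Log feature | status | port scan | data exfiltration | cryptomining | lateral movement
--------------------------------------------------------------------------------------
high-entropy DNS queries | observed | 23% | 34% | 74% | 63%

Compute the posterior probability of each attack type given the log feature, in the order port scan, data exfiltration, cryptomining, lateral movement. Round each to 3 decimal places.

For each hypothesis, the unnormalized posterior weight is prior × likelihood:
  port scan: 0.286 × 0.23 = 0.06578
  data exfiltration: 0.381 × 0.34 = 0.12954
  cryptomining: 0.097 × 0.74 = 0.07178
  lateral movement: 0.236 × 0.63 = 0.14868
Normalizing constant Z = 0.06578 + 0.12954 + 0.07178 + 0.14868 = 0.41578.
P(port scan | evidence) = 0.06578 / 0.41578 ≈ 0.158
P(data exfiltration | evidence) = 0.12954 / 0.41578 ≈ 0.312
P(cryptomining | evidence) = 0.07178 / 0.41578 ≈ 0.173
P(lateral movement | evidence) = 0.14868 / 0.41578 ≈ 0.358

0.158, 0.312, 0.173, 0.358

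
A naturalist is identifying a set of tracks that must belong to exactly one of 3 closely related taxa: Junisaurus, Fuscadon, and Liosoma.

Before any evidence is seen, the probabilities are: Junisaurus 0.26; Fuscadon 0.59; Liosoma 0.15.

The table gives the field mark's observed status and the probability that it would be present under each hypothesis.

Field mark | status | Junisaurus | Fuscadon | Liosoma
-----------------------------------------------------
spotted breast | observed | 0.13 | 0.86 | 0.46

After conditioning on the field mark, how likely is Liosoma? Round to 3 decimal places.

By Bayes' rule, the unnormalized weight for each hypothesis is prior × likelihood:
  Junisaurus: 0.26 × 0.13 = 0.0338
  Fuscadon: 0.59 × 0.86 = 0.5074
  Liosoma: 0.15 × 0.46 = 0.069
Normalizing constant Z = 0.0338 + 0.5074 + 0.069 = 0.6102.
P(Liosoma | evidence) = 0.069 / 0.6102 ≈ 0.113.

0.113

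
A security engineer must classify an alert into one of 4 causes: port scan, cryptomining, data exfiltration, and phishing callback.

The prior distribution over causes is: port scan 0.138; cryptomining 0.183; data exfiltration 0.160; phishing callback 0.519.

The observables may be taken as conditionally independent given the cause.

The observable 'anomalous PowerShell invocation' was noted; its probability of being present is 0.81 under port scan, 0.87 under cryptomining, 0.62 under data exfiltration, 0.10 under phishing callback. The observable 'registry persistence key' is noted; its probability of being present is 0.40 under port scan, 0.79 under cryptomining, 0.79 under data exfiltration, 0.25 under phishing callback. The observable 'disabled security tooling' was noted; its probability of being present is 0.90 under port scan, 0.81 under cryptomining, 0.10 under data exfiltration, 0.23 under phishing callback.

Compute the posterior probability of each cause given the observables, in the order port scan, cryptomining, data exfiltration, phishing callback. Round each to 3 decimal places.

0.263, 0.666, 0.051, 0.020

By Bayes' rule with conditional independence, the unnormalized weight for each hypothesis is prior × ∏ likelihoods:
  port scan: 0.138 × 0.81 × 0.40 × 0.90 = 0.040241
  cryptomining: 0.183 × 0.87 × 0.79 × 0.81 = 0.10188
  data exfiltration: 0.160 × 0.62 × 0.79 × 0.10 = 0.0078368
  phishing callback: 0.519 × 0.10 × 0.25 × 0.23 = 0.0029843
Normalizing constant Z = 0.040241 + 0.10188 + 0.0078368 + 0.0029843 = 0.15294.
P(port scan | evidence) = 0.040241 / 0.15294 ≈ 0.263
P(cryptomining | evidence) = 0.10188 / 0.15294 ≈ 0.666
P(data exfiltration | evidence) = 0.0078368 / 0.15294 ≈ 0.051
P(phishing callback | evidence) = 0.0029843 / 0.15294 ≈ 0.020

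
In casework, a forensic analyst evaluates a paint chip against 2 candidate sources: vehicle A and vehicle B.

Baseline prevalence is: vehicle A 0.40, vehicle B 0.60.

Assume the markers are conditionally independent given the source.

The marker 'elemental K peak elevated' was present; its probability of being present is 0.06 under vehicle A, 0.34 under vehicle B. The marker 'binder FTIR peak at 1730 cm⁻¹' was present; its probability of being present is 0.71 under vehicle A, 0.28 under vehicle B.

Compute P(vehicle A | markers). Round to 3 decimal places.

0.230

Multiply each prior by the joint likelihood of the marker pattern:
  vehicle A: 0.40 × 0.06 × 0.71 = 0.01704
  vehicle B: 0.60 × 0.34 × 0.28 = 0.05712
The unnormalized weights sum to 0.07416.
P(vehicle A | evidence) = 0.01704 / 0.07416 ≈ 0.230.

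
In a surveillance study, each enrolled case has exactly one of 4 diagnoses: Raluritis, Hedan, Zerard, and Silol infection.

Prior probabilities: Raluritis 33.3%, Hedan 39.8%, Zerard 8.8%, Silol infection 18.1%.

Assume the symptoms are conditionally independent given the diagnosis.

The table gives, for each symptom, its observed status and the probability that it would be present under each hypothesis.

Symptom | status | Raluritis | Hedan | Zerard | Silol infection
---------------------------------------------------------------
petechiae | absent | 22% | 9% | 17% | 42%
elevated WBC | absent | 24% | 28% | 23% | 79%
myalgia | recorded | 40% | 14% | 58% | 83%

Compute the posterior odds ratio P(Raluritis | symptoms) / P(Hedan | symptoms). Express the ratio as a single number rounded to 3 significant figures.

Unnormalized posterior weight (prior times the symptom likelihoods) for each of the two hypotheses (using 1 − P(present | H) for each absent symptom):
  Raluritis: 0.333 × (1 − 0.22) × (1 − 0.24) × 0.40 = 0.078961
  Hedan: 0.398 × (1 − 0.09) × (1 − 0.28) × 0.14 = 0.036508
Posterior odds = 0.078961 / 0.036508 ≈ 2.16.

2.16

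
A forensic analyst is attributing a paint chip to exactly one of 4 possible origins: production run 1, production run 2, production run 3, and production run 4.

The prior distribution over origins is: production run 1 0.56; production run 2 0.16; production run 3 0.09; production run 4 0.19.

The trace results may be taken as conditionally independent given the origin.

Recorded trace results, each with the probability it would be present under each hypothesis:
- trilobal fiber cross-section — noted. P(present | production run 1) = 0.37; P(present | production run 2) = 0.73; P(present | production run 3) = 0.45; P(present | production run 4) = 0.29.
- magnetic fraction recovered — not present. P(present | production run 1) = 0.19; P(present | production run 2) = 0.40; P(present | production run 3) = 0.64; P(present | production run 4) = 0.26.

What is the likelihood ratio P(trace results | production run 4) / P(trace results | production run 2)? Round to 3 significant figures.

0.490

The Bayes factor is the ratio of the joint likelihoods of the trace result pattern under the two hypotheses (using 1 − P(present | H) for each absent trace result).
  production run 4: 0.29 × (1 − 0.26) = 0.2146
  production run 2: 0.73 × (1 − 0.40) = 0.438
Bayes factor = 0.2146 / 0.438 ≈ 0.490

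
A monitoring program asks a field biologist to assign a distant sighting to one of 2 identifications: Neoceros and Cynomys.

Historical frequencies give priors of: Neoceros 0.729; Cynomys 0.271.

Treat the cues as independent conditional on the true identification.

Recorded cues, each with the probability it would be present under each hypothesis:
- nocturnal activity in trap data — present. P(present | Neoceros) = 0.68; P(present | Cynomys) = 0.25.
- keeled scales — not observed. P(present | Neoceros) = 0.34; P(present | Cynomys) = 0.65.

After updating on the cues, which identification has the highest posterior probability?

Neoceros

For each hypothesis, the unnormalized posterior weight is prior × product of the cue likelihoods (using 1 − P(present | H) for each absent cue):
  Neoceros: 0.729 × 0.68 × (1 − 0.34) = 0.32718
  Cynomys: 0.271 × 0.25 × (1 − 0.65) = 0.023713
Marginal likelihood of the evidence = 0.35089.
P(Neoceros | evidence) ≈ 0.32718 / 0.35089 ≈ 0.932
P(Cynomys | evidence) ≈ 0.023713 / 0.35089 ≈ 0.068
The largest is 0.932, so Neoceros is most probable.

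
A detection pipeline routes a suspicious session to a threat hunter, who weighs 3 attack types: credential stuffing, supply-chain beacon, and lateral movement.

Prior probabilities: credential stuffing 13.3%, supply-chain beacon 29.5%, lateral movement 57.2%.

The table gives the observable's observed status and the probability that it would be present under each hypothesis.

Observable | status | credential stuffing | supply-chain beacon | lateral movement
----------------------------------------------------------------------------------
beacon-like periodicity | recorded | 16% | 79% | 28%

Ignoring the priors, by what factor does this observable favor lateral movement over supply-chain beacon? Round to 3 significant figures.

Likelihood of this observable under each hypothesis:
  lateral movement: 0.28
  supply-chain beacon: 0.79
Bayes factor = 0.28 / 0.79 ≈ 0.354

0.354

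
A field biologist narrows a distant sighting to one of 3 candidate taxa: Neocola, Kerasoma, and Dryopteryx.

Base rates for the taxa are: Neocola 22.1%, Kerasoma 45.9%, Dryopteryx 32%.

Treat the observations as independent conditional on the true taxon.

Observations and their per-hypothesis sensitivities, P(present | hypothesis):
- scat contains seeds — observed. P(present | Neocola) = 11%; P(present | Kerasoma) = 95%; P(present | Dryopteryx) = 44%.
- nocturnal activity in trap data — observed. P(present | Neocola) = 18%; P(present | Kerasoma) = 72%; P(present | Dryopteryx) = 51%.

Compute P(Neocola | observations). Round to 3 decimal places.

Multiply each prior by the joint likelihood of the evidence pattern:
  Neocola: 0.221 × 0.11 × 0.18 = 0.0043758
  Kerasoma: 0.459 × 0.95 × 0.72 = 0.31396
  Dryopteryx: 0.320 × 0.44 × 0.51 = 0.071808
Marginal likelihood of the evidence = 0.39014.
P(Neocola | evidence) = 0.0043758 / 0.39014 ≈ 0.011.

0.011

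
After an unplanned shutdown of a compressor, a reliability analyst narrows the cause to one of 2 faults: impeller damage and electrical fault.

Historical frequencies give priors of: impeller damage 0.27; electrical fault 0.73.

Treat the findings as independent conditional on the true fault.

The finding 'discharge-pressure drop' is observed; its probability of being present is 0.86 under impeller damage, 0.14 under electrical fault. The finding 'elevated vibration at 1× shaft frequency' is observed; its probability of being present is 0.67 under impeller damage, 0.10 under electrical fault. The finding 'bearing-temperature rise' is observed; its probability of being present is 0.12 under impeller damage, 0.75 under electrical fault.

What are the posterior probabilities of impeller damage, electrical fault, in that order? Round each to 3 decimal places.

For each hypothesis, the unnormalized posterior weight is prior × product of the finding likelihoods:
  impeller damage: 0.27 × 0.86 × 0.67 × 0.12 = 0.018669
  electrical fault: 0.73 × 0.14 × 0.10 × 0.75 = 0.007665
Marginal likelihood of the evidence = 0.026334.
P(impeller damage | evidence) = 0.018669 / 0.026334 ≈ 0.709
P(electrical fault | evidence) = 0.007665 / 0.026334 ≈ 0.291

0.709, 0.291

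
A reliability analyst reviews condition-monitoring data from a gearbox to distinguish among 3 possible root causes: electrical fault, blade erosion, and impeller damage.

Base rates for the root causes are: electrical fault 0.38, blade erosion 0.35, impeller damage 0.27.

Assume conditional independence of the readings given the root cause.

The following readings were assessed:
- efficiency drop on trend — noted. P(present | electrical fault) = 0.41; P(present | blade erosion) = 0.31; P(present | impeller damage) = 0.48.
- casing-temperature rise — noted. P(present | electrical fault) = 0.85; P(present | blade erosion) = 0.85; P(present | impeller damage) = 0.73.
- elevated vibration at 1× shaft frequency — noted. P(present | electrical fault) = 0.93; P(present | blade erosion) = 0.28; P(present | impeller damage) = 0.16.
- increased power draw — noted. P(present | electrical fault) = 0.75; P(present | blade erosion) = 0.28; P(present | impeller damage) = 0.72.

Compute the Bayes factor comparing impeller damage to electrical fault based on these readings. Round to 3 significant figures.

Joint likelihood of the reading pattern under each hypothesis:
  impeller damage: 0.48 × 0.73 × 0.16 × 0.72 = 0.040366
  electrical fault: 0.41 × 0.85 × 0.93 × 0.75 = 0.24308
Bayes factor = 0.040366 / 0.24308 ≈ 0.166

0.166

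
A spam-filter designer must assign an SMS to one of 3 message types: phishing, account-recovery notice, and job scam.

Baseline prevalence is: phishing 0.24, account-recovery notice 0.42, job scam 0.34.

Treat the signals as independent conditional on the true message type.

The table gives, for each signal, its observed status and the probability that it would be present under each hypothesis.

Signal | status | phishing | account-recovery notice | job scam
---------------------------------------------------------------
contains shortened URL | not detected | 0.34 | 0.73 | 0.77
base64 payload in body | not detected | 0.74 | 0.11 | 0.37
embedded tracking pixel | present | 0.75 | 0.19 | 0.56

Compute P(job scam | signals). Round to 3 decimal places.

0.355

For each hypothesis, the unnormalized posterior weight is prior × product of the signal likelihoods (using 1 − P(present | H) for each absent signal):
  phishing: 0.24 × (1 − 0.34) × (1 − 0.74) × 0.75 = 0.030888
  account-recovery notice: 0.42 × (1 − 0.73) × (1 − 0.11) × 0.19 = 0.019176
  job scam: 0.34 × (1 − 0.77) × (1 − 0.37) × 0.56 = 0.027589
The unnormalized weights sum to 0.077653.
P(job scam | evidence) = 0.027589 / 0.077653 ≈ 0.355.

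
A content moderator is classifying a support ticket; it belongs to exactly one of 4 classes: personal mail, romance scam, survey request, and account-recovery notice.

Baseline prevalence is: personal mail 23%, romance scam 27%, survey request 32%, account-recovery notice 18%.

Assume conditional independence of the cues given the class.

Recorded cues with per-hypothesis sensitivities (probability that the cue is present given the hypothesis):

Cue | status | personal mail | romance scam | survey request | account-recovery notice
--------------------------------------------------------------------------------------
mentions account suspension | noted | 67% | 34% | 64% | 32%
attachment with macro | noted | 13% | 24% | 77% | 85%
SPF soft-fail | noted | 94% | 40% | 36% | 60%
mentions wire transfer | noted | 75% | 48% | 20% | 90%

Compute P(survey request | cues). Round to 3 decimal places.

0.202

For each hypothesis, the unnormalized posterior weight is prior × product of the cue likelihoods:
  personal mail: 0.23 × 0.67 × 0.13 × 0.94 × 0.75 = 0.014123
  romance scam: 0.27 × 0.34 × 0.24 × 0.40 × 0.48 = 0.0042301
  survey request: 0.32 × 0.64 × 0.77 × 0.36 × 0.20 = 0.011354
  account-recovery notice: 0.18 × 0.32 × 0.85 × 0.60 × 0.90 = 0.026438
Normalizing constant Z = 0.014123 + 0.0042301 + 0.011354 + 0.026438 = 0.056146.
P(survey request | evidence) = 0.011354 / 0.056146 ≈ 0.202.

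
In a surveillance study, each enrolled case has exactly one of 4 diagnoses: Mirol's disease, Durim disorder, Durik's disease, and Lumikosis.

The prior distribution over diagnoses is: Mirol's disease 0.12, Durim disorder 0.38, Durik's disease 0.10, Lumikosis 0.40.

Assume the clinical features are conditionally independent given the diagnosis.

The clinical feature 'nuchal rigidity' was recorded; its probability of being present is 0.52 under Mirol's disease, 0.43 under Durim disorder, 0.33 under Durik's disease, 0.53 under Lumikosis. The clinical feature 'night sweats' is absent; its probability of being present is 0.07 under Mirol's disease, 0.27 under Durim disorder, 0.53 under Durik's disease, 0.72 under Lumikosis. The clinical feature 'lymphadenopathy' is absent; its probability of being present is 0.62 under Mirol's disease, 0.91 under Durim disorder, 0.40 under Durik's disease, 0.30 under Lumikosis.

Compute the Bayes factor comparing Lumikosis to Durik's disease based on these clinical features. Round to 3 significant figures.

1.12

The Bayes factor is the ratio of the joint likelihoods of the clinical feature pattern under the two hypotheses (using 1 − P(present | H) for each absent clinical feature).
  Lumikosis: 0.53 × (1 − 0.72) × (1 − 0.30) = 0.10388
  Durik's disease: 0.33 × (1 − 0.53) × (1 − 0.40) = 0.09306
Bayes factor = 0.10388 / 0.09306 ≈ 1.12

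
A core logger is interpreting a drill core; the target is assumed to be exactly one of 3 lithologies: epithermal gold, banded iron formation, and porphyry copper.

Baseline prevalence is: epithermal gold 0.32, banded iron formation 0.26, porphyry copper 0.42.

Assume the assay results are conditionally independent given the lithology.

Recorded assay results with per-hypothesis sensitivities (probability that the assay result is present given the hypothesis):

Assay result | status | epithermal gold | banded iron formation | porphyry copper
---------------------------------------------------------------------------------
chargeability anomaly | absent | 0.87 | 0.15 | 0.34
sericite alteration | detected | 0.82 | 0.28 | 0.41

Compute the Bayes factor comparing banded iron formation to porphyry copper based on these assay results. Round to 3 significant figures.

0.880

Joint likelihood of the assay result pattern under each hypothesis (using 1 − P(present | H) for each absent assay result):
  banded iron formation: (1 − 0.15) × 0.28 = 0.238
  porphyry copper: (1 − 0.34) × 0.41 = 0.2706
Bayes factor = 0.238 / 0.2706 ≈ 0.880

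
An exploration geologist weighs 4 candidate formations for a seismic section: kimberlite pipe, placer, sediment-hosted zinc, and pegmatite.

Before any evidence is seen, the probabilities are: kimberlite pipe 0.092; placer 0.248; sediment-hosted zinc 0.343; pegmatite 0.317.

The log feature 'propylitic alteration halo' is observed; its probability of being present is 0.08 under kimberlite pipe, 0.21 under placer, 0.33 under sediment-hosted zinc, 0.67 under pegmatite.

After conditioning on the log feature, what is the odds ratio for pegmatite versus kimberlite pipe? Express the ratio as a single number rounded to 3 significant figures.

The normalizing constant cancels in an odds ratio, so compute prior × likelihood for the two hypotheses only:
  pegmatite: 0.317 × 0.67 = 0.21239
  kimberlite pipe: 0.092 × 0.08 = 0.00736
Odds(pegmatite : kimberlite pipe) = 0.21239 / 0.00736 ≈ 28.9.

28.9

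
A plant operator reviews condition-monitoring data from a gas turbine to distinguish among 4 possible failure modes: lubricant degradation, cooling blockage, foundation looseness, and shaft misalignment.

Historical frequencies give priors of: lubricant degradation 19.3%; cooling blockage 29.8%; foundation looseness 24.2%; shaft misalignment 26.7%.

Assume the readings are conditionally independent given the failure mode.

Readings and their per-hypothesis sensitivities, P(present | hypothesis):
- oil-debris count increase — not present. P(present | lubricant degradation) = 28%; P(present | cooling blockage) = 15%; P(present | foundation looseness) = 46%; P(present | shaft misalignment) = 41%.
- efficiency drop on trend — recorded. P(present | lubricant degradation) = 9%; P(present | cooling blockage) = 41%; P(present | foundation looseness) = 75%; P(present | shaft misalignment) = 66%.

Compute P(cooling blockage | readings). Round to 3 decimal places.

0.326

For each hypothesis, the unnormalized posterior weight is prior × product of the reading likelihoods (using 1 − P(present | H) for each absent reading):
  lubricant degradation: 0.193 × (1 − 0.28) × 0.09 = 0.012506
  cooling blockage: 0.298 × (1 − 0.15) × 0.41 = 0.10385
  foundation looseness: 0.242 × (1 − 0.46) × 0.75 = 0.09801
  shaft misalignment: 0.267 × (1 − 0.41) × 0.66 = 0.10397
Normalizing constant Z = 0.012506 + 0.10385 + 0.09801 + 0.10397 = 0.31834.
P(cooling blockage | evidence) = 0.10385 / 0.31834 ≈ 0.326.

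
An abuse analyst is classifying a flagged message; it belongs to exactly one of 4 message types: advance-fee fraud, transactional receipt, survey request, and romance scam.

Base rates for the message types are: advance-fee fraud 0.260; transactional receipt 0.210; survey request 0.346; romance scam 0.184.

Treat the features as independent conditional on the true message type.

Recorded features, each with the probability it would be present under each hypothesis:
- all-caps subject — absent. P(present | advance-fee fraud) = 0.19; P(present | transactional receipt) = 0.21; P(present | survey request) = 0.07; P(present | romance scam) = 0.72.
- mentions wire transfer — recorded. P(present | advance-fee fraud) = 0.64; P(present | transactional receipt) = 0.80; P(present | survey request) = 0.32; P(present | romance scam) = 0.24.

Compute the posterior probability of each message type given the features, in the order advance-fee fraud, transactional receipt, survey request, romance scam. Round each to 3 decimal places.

By Bayes' rule with conditional independence, the unnormalized weight for each hypothesis is prior × ∏ likelihoods (using 1 − P(present | H) for each absent feature):
  advance-fee fraud: 0.260 × (1 − 0.19) × 0.64 = 0.13478
  transactional receipt: 0.210 × (1 − 0.21) × 0.80 = 0.13272
  survey request: 0.346 × (1 − 0.07) × 0.32 = 0.10297
  romance scam: 0.184 × (1 − 0.72) × 0.24 = 0.012365
Marginal likelihood of the evidence = 0.38284.
P(advance-fee fraud | evidence) = 0.13478 / 0.38284 ≈ 0.352
P(transactional receipt | evidence) = 0.13272 / 0.38284 ≈ 0.347
P(survey request | evidence) = 0.10297 / 0.38284 ≈ 0.269
P(romance scam | evidence) = 0.012365 / 0.38284 ≈ 0.032

0.352, 0.347, 0.269, 0.032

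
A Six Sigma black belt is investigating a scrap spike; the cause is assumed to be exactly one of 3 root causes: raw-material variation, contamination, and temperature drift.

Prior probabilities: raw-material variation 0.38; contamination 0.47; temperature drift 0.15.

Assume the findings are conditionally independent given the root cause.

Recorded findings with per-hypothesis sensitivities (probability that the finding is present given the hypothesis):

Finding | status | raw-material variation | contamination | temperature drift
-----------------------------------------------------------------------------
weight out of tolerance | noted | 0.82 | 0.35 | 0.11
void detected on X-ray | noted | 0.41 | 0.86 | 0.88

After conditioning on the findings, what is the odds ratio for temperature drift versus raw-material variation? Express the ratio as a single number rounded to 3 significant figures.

0.114

Unnormalized posterior weight (prior times the finding likelihoods) for each of the two hypotheses:
  temperature drift: 0.15 × 0.11 × 0.88 = 0.01452
  raw-material variation: 0.38 × 0.82 × 0.41 = 0.12776
Odds(temperature drift : raw-material variation) = 0.01452 / 0.12776 ≈ 0.114.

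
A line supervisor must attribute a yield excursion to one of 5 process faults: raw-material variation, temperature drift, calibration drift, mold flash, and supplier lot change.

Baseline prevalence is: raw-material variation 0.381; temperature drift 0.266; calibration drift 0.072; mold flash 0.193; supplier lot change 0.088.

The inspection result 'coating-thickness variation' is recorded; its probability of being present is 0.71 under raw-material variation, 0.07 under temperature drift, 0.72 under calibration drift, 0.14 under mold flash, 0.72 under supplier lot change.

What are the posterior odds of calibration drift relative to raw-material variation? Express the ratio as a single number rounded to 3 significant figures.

Posterior odds equal prior odds times the likelihood ratio; only the two competing hypotheses matter.
  calibration drift: 0.072 × 0.72 = 0.05184
  raw-material variation: 0.381 × 0.71 = 0.27051
Posterior odds = 0.05184 / 0.27051 ≈ 0.192.

0.192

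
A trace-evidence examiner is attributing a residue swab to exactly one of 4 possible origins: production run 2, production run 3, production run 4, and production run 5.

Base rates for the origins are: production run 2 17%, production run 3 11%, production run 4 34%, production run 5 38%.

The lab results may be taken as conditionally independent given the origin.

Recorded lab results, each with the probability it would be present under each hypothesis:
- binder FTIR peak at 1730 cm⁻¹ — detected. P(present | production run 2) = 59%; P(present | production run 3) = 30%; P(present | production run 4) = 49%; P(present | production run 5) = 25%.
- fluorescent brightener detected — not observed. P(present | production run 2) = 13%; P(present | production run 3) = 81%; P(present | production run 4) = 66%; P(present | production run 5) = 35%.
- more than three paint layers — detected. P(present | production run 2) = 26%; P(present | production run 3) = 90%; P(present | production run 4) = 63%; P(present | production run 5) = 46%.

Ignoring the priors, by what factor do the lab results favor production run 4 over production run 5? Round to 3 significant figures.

1.40

The Bayes factor is the ratio of the joint likelihoods of the lab result pattern under the two hypotheses (using 1 − P(present | H) for each absent lab result).
  production run 4: 0.49 × (1 − 0.66) × 0.63 = 0.10496
  production run 5: 0.25 × (1 − 0.35) × 0.46 = 0.07475
Bayes factor = 0.10496 / 0.07475 ≈ 1.40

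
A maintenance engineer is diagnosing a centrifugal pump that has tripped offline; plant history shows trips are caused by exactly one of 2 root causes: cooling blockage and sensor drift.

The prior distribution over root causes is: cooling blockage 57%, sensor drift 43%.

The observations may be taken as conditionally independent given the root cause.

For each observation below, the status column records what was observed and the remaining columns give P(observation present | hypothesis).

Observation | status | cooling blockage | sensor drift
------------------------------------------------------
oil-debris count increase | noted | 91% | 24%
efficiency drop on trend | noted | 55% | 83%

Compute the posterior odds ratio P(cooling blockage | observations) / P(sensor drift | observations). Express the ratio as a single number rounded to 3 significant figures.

3.33

Unnormalized posterior weight (prior times the observation likelihoods) for each of the two hypotheses:
  cooling blockage: 0.57 × 0.91 × 0.55 = 0.28529
  sensor drift: 0.43 × 0.24 × 0.83 = 0.085656
Odds(cooling blockage : sensor drift) = 0.28529 / 0.085656 ≈ 3.33.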